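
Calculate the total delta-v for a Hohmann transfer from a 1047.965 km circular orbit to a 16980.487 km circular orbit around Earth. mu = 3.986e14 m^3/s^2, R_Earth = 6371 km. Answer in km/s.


r1 = 7418.9650 km = 7.418965e+06 m
r2 = 23351.4870 km = 2.3351487e+07 m
dv1 = sqrt(mu/r1)*(sqrt(2*r2/(r1+r2)) - 1) = 1700.4208 m/s
dv2 = sqrt(mu/r2)*(1 - sqrt(2*r1/(r1+r2))) = 1262.5308 m/s
total dv = |dv1| + |dv2| = 1700.4208 + 1262.5308 = 2962.9516 m/s = 2.9630 km/s

2.9630 km/s


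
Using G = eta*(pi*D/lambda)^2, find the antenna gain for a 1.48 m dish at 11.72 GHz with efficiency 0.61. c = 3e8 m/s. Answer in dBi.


lambda = c/f = 3e8 / 1.172e+10 = 0.02559727 m
G = eta*(pi*D/lambda)^2 = 0.61*(pi*1.48/0.02559727)^2
G = 20126.3826 (linear)
G = 10*log10(20126.3826) = 43.0377 dBi

43.0377 dBi


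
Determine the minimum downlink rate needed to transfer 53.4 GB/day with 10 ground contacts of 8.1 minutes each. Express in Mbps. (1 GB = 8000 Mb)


total contact time = 10 * 8.1 * 60 = 4860.0000 s
data = 53.4 GB = 427200.0000 Mb
rate = 427200.0000 / 4860.0000 = 87.9012 Mbps

87.9012 Mbps


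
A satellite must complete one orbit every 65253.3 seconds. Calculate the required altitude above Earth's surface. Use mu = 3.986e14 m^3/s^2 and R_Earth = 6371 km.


T = 65253.3 s
r = (mu*T^2/(4*pi^2))^(1/3) = (3.986e14 * 65253.3^2 / (4*pi^2))^(1/3)
r = 3.503167e+07 m = 35031.6698 km
alt = r - R_E = 35031.6698 - 6371 = 28660.6698 km

28660.6698 km


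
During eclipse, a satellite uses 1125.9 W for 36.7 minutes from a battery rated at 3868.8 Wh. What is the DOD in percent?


E_used = P * t / 60 = 1125.9 * 36.7 / 60 = 688.6755 Wh
DOD = E_used / E_total * 100 = 688.6755 / 3868.8 * 100
DOD = 17.8008 %

17.8008 %


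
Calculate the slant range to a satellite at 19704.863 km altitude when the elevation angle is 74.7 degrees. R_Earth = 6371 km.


h = 19704.863 km, el = 74.7 deg
d = -R_E*sin(el) + sqrt((R_E*sin(el))^2 + 2*R_E*h + h^2)
d = -6371.0000*sin(1.3038) + sqrt((6371.0000*0.9645574)^2 + 2*6371.0000*19704.863 + 19704.863^2)
d = 19876.4191 km

19876.4191 km


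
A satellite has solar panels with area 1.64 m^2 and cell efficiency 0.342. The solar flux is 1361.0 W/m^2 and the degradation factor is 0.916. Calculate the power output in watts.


P = area * eta * S * degradation
P = 1.64 * 0.342 * 1361.0 * 0.916
P = 699.2356 W

699.2356 W


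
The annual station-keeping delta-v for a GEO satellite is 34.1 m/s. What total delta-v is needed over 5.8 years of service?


dV = rate * years = 34.1 * 5.8
dV = 197.7800 m/s

197.7800 m/s


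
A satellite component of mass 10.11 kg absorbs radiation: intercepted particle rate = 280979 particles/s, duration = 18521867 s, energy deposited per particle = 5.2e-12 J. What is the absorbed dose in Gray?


Total energy deposited = rate * time * E_per
  = 280979 * 18521867 * 5.2e-12 = 27.0621 J
Dose = E_total / mass = 27.0621 / 10.11
Dose = 2.6768 Gy

2.6768 Gy


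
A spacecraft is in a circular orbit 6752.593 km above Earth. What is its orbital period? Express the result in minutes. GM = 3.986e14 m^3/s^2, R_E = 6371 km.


r = 13123.5930 km = 1.3123593e+07 m
T = 2*pi*sqrt(r^3/mu) = 2*pi*sqrt(2.2602593e+21 / 3.986e14)
T = 14962.0241 s = 249.3671 min

249.3671 minutes


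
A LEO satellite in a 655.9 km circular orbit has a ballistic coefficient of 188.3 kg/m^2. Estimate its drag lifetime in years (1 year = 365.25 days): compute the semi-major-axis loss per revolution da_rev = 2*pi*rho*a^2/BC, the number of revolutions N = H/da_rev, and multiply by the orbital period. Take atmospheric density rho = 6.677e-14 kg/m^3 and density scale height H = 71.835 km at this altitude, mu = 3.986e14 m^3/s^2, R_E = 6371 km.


a = R_E + alt = 7026.9000 km = 7.0269e+06 m
da_rev = 2*pi*rho*a^2/BC = 2*pi*6.677e-14*(7.0269e+06)^2/188.3 = 0.110011597 m per revolution
N = H/da_rev = 71835.0000 m / 0.110011597 m = 652976.6106 revolutions
P = 2*pi*sqrt(a^3/mu) = 5862.1494 s
lifetime = N*P = 652976.6106 * 5862.1494 = 3.8278464e+09 s = 44303.7781 days
years = 44303.7781 / 365.25 = 121.2971 years

121.2971 years


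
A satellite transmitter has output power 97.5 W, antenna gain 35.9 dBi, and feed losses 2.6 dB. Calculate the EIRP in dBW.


Pt = 97.5 W = 19.8900 dBW
EIRP = Pt_dBW + Gt - losses = 19.8900 + 35.9 - 2.6 = 53.1900 dBW

53.1900 dBW


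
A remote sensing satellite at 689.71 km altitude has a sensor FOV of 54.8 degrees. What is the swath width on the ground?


FOV = 54.8 deg = 0.9564404 rad
swath = 2 * alt * tan(FOV/2) = 2 * 689.71 * tan(0.4782202)
swath = 2 * 689.71 * 0.5183508
swath = 715.0234 km

715.0234 km


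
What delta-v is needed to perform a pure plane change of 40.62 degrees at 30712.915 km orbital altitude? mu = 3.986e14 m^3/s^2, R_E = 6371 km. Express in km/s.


r = 37083.9150 km = 3.7083915e+07 m
V = sqrt(mu/r) = 3278.5051 m/s
di = 40.62 deg = 0.7089527 rad
dV = 2*V*sin(di/2) = 2*3278.5051*sin(0.3544764)
dV = 2275.9339 m/s = 2.2759 km/s

2.2759 km/s


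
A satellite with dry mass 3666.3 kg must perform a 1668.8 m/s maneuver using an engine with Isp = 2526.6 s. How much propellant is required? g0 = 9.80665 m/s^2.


ve = Isp * g0 = 2526.6 * 9.80665 = 24777.481890 m/s
mass ratio = exp(dv/ve) = exp(1668.8/24777.481890) = 1.06967138
m_prop = m_dry * (mr - 1) = 3666.3 * (1.06967138 - 1)
m_prop = 255.4362 kg

255.4362 kg


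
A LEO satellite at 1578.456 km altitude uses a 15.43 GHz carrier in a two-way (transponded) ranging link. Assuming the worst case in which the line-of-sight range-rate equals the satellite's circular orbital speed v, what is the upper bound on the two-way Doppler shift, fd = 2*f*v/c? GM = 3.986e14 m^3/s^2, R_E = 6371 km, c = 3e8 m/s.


r = 7.949456e+06 m
v = sqrt(mu/r) = 7081.0872 m/s (worst-case radial velocity)
f = 15.43 GHz = 1.543e+10 Hz
fd = 2*f*v/c = 2*1.543e+10*7081.0872/3.0e+08
fd = 728407.8361 Hz

728407.8361 Hz


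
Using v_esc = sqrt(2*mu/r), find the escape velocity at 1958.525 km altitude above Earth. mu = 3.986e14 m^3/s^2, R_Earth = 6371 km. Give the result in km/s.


r = 6371.0 + 1958.525 = 8329.5250 km = 8.329525e+06 m
v_esc = sqrt(2*mu/r) = sqrt(2*3.986e14 / 8.329525e+06)
v_esc = 9783.0332 m/s = 9.7830 km/s

9.7830 km/s


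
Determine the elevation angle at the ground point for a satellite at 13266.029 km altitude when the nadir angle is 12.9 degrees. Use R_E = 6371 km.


r = R_E + alt = 19637.0290 km
Law of sines in the satellite / Earth-center / ground-point triangle:
  sin(nadir)/R_E = sin(90 + el)/r  =>  cos(el) = (r/R_E)*sin(nadir)
cos(el) = (19637.0290 / 6371.0000) * sin(12.9 deg) = 0.6881132
el = arccos(0.6881132) = 46.5191 deg
(Earth-central angle = 90 - nadir - el = 30.5809 deg)

46.5191 degrees


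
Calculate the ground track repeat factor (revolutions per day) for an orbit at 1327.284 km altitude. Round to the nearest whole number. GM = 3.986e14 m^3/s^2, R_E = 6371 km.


r = 7.698284e+06 m
T = 2*pi*sqrt(r^3/mu) = 6722.0558 s = 112.0343 min
revs/day = 1440 / 112.0343 = 12.8532
Rounded: 13 revolutions per day

13 revolutions per day


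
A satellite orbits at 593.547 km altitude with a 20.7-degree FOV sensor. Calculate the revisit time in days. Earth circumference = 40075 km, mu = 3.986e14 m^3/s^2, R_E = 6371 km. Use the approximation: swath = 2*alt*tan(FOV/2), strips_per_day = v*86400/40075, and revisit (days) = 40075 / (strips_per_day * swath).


swath = 2*593.547*tan(0.1806416) = 216.8019 km
v = sqrt(mu/r) = 7565.2313 m/s = 7.5652 km/s
strips/day = v*86400/40075 = 7.5652*86400/40075 = 16.3103
coverage/day = strips * swath = 16.3103 * 216.8019 = 3536.1072 km
revisit = 40075 / 3536.1072 = 11.3331 days

11.3331 days


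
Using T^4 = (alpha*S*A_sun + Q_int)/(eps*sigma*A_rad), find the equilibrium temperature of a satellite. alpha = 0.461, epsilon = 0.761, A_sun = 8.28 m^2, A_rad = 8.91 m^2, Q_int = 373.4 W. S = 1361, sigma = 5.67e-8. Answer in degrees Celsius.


Numerator = alpha*S*A_sun + Q_int = 0.461*1361*8.28 + 373.4 = 5568.4459 W
Denominator = eps*sigma*A_rad = 0.761*5.67e-8*8.91 = 3.8445492e-07 W/K^4
T^4 = 1.4484002e+10 K^4
T = 346.9143 K = 73.7643 C

73.7643 degrees Celsius


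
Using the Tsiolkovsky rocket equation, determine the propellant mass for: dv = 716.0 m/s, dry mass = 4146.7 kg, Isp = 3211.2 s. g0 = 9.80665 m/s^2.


ve = Isp * g0 = 3211.2 * 9.80665 = 31491.114480 m/s
mass ratio = exp(dv/ve) = exp(716.0/31491.114480) = 1.02299702
m_prop = m_dry * (mr - 1) = 4146.7 * (1.02299702 - 1)
m_prop = 95.3617 kg

95.3617 kg


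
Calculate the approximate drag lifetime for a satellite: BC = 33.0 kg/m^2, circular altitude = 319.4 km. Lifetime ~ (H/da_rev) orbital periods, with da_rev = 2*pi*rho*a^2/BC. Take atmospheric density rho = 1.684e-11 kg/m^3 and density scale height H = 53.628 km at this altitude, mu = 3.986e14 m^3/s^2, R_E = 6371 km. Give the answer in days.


a = R_E + alt = 6690.4000 km = 6.6904e+06 m
da_rev = 2*pi*rho*a^2/BC = 2*pi*1.684e-11*(6.6904e+06)^2/33.0 = 143.519920 m per revolution
N = H/da_rev = 53628.0000 m / 143.519920 m = 373.6624 revolutions
P = 2*pi*sqrt(a^3/mu) = 5446.1468 s
lifetime = N*P = 373.6624 * 5446.1468 = 2.0350204e+06 s = 23.5535 days

23.5535 days


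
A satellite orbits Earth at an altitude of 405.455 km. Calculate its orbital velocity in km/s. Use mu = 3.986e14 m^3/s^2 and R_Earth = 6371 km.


r = R_E + alt = 6371.0 + 405.455 = 6776.4550 km = 6.776455e+06 m
v = sqrt(mu/r) = sqrt(3.986e14 / 6.776455e+06) = 7669.5056 m/s = 7.6695 km/s

7.6695 km/s


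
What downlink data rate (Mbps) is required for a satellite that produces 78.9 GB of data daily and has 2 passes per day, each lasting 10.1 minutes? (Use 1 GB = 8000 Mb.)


total contact time = 2 * 10.1 * 60 = 1212.0000 s
data = 78.9 GB = 631200.0000 Mb
rate = 631200.0000 / 1212.0000 = 520.7921 Mbps

520.7921 Mbps


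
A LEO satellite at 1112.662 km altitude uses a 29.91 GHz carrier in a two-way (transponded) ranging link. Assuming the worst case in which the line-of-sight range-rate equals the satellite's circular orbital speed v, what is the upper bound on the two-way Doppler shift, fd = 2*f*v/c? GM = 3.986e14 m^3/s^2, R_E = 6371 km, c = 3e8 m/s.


r = 7.483662e+06 m
v = sqrt(mu/r) = 7298.1295 m/s (worst-case radial velocity)
f = 29.91 GHz = 2.991e+10 Hz
fd = 2*f*v/c = 2*2.991e+10*7298.1295/3.0e+08
fd = 1.455247e+06 Hz

1.4552e+06 Hz


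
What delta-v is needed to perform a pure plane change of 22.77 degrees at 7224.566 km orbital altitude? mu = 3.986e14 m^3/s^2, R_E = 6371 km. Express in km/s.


r = 13595.5660 km = 1.3595566e+07 m
V = sqrt(mu/r) = 5414.6452 m/s
di = 22.77 deg = 0.3974115 rad
dV = 2*V*sin(di/2) = 2*5414.6452*sin(0.1987057)
dV = 2137.7095 m/s = 2.1377 km/s

2.1377 km/s


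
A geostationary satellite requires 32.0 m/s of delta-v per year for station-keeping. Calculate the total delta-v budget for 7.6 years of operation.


dV = rate * years = 32.0 * 7.6
dV = 243.2000 m/s

243.2000 m/s


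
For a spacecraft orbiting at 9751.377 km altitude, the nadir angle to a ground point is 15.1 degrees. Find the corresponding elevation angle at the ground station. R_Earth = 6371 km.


r = R_E + alt = 16122.3770 km
Law of sines in the satellite / Earth-center / ground-point triangle:
  sin(nadir)/R_E = sin(90 + el)/r  =>  cos(el) = (r/R_E)*sin(nadir)
cos(el) = (16122.3770 / 6371.0000) * sin(15.1 deg) = 0.6592296
el = arccos(0.6592296) = 48.7589 deg
(Earth-central angle = 90 - nadir - el = 26.1411 deg)

48.7589 degrees


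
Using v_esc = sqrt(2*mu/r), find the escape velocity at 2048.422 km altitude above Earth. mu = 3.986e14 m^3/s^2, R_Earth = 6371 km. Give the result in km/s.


r = 6371.0 + 2048.422 = 8419.4220 km = 8.419422e+06 m
v_esc = sqrt(2*mu/r) = sqrt(2*3.986e14 / 8.419422e+06)
v_esc = 9730.6647 m/s = 9.7307 km/s

9.7307 km/s


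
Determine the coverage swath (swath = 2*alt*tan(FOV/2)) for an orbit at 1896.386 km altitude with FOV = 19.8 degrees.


FOV = 19.8 deg = 0.3455752 rad
swath = 2 * alt * tan(FOV/2) = 2 * 1896.386 * tan(0.1727876)
swath = 2 * 1896.386 * 0.1745279
swath = 661.9447 km

661.9447 km


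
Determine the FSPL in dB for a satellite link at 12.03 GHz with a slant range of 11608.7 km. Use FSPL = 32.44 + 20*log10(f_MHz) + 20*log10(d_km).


f = 12.03 GHz = 12030.0000 MHz
d = 11608.7 km
FSPL = 32.44 + 20*log10(12030.0000) + 20*log10(11608.7)
FSPL = 32.44 + 81.6053 + 81.2957
FSPL = 195.3410 dB

195.3410 dB


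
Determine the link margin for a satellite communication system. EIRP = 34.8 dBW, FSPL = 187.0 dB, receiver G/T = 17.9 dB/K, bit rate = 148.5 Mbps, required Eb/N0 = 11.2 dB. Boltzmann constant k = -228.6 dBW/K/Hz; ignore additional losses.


C/N0 = EIRP - FSPL + G/T - k = 34.8 - 187.0 + 17.9 - (-228.6)
C/N0 = 94.3000 dB-Hz
R_b = 148.5 Mbps = 1.485e+08 bps -> 10*log10(R_b) = 81.7173 dB-Hz
Eb/N0 = C/N0 - 10*log10(R_b) = 94.3000 - 81.7173 = 12.5827 dB
Margin = Eb/N0 - Eb/N0_req = 12.5827 - 11.2 = 1.3827 dB (link closes)

1.3827 dB


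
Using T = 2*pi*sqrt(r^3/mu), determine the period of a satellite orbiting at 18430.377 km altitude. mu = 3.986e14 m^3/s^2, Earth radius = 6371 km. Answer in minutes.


r = 24801.3770 km = 2.4801377e+07 m
T = 2*pi*sqrt(r^3/mu) = 2*pi*sqrt(1.5255533e+22 / 3.986e14)
T = 38870.9283 s = 647.8488 min

647.8488 minutes


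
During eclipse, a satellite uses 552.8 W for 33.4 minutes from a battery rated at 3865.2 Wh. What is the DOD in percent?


E_used = P * t / 60 = 552.8 * 33.4 / 60 = 307.7253 Wh
DOD = E_used / E_total * 100 = 307.7253 / 3865.2 * 100
DOD = 7.9614 %

7.9614 %


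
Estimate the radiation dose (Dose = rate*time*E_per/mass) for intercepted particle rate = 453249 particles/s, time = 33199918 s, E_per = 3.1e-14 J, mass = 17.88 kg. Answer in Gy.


Total energy deposited = rate * time * E_per
  = 453249 * 33199918 * 3.1e-14 = 0.4664827 J
Dose = E_total / mass = 0.4664827 / 17.88
Dose = 0.02608964 Gy

0.0261 Gy


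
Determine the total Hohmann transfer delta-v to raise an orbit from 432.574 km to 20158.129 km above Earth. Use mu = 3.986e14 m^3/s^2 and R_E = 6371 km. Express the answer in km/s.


r1 = 6803.5740 km = 6.803574e+06 m
r2 = 26529.1290 km = 2.6529129e+07 m
dv1 = sqrt(mu/r1)*(sqrt(2*r2/(r1+r2)) - 1) = 2002.7747 m/s
dv2 = sqrt(mu/r2)*(1 - sqrt(2*r1/(r1+r2))) = 1399.6111 m/s
total dv = |dv1| + |dv2| = 2002.7747 + 1399.6111 = 3402.3858 m/s = 3.4024 km/s

3.4024 km/s


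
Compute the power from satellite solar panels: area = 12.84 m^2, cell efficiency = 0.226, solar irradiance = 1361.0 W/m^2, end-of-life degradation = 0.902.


P = area * eta * S * degradation
P = 12.84 * 0.226 * 1361.0 * 0.902
P = 3562.3626 W

3562.3626 W


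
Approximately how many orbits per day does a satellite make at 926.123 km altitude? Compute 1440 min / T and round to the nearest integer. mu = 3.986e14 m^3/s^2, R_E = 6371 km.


r = 7.297123e+06 m
T = 2*pi*sqrt(r^3/mu) = 6203.5276 s = 103.3921 min
revs/day = 1440 / 103.3921 = 13.9276
Rounded: 14 revolutions per day

14 revolutions per day


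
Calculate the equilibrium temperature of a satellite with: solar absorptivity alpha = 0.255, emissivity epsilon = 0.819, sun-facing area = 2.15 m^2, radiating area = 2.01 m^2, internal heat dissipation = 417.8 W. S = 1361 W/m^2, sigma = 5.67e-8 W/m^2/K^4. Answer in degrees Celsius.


Numerator = alpha*S*A_sun + Q_int = 0.255*1361*2.15 + 417.8 = 1163.9682 W
Denominator = eps*sigma*A_rad = 0.819*5.67e-8*2.01 = 9.3338973e-08 W/K^4
T^4 = 1.2470335e+10 K^4
T = 334.1716 K = 61.0216 C

61.0216 degrees Celsius


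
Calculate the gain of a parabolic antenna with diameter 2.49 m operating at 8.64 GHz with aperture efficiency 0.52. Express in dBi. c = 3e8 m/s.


lambda = c/f = 3e8 / 8.64e+09 = 0.03472222 m
G = eta*(pi*D/lambda)^2 = 0.52*(pi*2.49/0.03472222)^2
G = 26392.8785 (linear)
G = 10*log10(26392.8785) = 44.2149 dBi

44.2149 dBi


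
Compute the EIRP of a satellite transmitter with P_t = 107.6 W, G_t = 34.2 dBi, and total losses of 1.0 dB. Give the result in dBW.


Pt = 107.6 W = 20.3181 dBW
EIRP = Pt_dBW + Gt - losses = 20.3181 + 34.2 - 1.0 = 53.5181 dBW

53.5181 dBW


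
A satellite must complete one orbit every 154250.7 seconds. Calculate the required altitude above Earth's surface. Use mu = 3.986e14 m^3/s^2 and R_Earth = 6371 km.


T = 154250.7 s
r = (mu*T^2/(4*pi^2))^(1/3) = (3.986e14 * 154250.7^2 / (4*pi^2))^(1/3)
r = 6.2164715e+07 m = 62164.7152 km
alt = r - R_E = 62164.7152 - 6371 = 55793.7152 km

55793.7152 km


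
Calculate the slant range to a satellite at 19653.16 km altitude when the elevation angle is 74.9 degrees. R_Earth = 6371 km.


h = 19653.16 km, el = 74.9 deg
d = -R_E*sin(el) + sqrt((R_E*sin(el))^2 + 2*R_E*h + h^2)
d = -6371.0000*sin(1.3073) + sqrt((6371.0000*0.9654726)^2 + 2*6371.0000*19653.16 + 19653.16^2)
d = 19820.1576 km

19820.1576 km


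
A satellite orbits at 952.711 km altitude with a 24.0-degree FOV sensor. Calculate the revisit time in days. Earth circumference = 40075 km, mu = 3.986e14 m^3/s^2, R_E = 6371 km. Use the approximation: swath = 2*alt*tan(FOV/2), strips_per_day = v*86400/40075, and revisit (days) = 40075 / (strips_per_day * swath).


swath = 2*952.711*tan(0.2094395) = 405.0099 km
v = sqrt(mu/r) = 7377.3952 m/s = 7.3774 km/s
strips/day = v*86400/40075 = 7.3774*86400/40075 = 15.9054
coverage/day = strips * swath = 15.9054 * 405.0099 = 6441.8254 km
revisit = 40075 / 6441.8254 = 6.2211 days

6.2211 days


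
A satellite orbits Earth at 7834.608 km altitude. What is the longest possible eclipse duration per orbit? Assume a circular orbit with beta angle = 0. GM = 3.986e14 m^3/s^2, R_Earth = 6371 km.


r = 14205.6080 km
T = 280.8340 min
Eclipse fraction = arcsin(R_E/r)/pi = arcsin(6371.0000/14205.6080)/pi
= arcsin(0.4484849)/pi = 0.1480362
Eclipse duration = 0.1480362 * 280.8340 = 41.5736 min

41.5736 minutes


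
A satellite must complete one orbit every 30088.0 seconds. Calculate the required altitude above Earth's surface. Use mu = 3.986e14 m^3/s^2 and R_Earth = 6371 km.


T = 30088.0 s
r = (mu*T^2/(4*pi^2))^(1/3) = (3.986e14 * 30088.0^2 / (4*pi^2))^(1/3)
r = 2.0908429e+07 m = 20908.4289 km
alt = r - R_E = 20908.4289 - 6371 = 14537.4289 km

14537.4289 km


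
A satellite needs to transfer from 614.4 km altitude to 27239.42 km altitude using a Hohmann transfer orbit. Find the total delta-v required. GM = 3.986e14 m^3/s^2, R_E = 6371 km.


r1 = 6985.4000 km = 6.9854e+06 m
r2 = 33610.4200 km = 3.361042e+07 m
dv1 = sqrt(mu/r1)*(sqrt(2*r2/(r1+r2)) - 1) = 2166.4731 m/s
dv2 = sqrt(mu/r2)*(1 - sqrt(2*r1/(r1+r2))) = 1423.5166 m/s
total dv = |dv1| + |dv2| = 2166.4731 + 1423.5166 = 3589.9897 m/s = 3.5900 km/s

3.5900 km/s


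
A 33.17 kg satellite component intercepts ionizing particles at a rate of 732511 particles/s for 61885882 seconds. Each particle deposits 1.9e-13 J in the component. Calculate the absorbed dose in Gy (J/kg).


Total energy deposited = rate * time * E_per
  = 732511 * 61885882 * 1.9e-13 = 8.6131 J
Dose = E_total / mass = 8.6131 / 33.17
Dose = 0.2596653 Gy

0.2597 Gy


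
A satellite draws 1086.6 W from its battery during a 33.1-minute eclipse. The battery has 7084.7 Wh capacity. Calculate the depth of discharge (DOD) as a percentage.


E_used = P * t / 60 = 1086.6 * 33.1 / 60 = 599.4410 Wh
DOD = E_used / E_total * 100 = 599.4410 / 7084.7 * 100
DOD = 8.4611 %

8.4611 %


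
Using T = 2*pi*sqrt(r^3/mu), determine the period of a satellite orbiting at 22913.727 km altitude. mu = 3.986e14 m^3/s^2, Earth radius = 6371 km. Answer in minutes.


r = 29284.7270 km = 2.9284727e+07 m
T = 2*pi*sqrt(r^3/mu) = 2*pi*sqrt(2.5114442e+22 / 3.986e14)
T = 49873.8610 s = 831.2310 min

831.2310 minutes


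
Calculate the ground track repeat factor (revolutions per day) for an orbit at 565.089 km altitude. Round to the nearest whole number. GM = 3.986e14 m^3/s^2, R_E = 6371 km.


r = 6.936089e+06 m
T = 2*pi*sqrt(r^3/mu) = 5748.8795 s = 95.8147 min
revs/day = 1440 / 95.8147 = 15.0290
Rounded: 15 revolutions per day

15 revolutions per day


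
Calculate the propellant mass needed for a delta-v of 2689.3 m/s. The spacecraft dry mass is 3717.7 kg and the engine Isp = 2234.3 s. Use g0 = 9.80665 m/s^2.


ve = Isp * g0 = 2234.3 * 9.80665 = 21910.998095 m/s
mass ratio = exp(dv/ve) = exp(2689.3/21910.998095) = 1.13058754
m_prop = m_dry * (mr - 1) = 3717.7 * (1.13058754 - 1)
m_prop = 485.4853 kg

485.4853 kg


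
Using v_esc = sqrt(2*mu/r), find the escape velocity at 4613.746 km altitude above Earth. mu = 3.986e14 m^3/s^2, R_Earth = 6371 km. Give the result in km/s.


r = 6371.0 + 4613.746 = 10984.7460 km = 1.0984746e+07 m
v_esc = sqrt(2*mu/r) = sqrt(2*3.986e14 / 1.0984746e+07)
v_esc = 8519.0003 m/s = 8.5190 km/s

8.5190 km/s


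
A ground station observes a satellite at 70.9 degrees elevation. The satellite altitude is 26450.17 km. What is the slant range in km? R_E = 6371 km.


h = 26450.17 km, el = 70.9 deg
d = -R_E*sin(el) + sqrt((R_E*sin(el))^2 + 2*R_E*h + h^2)
d = -6371.0000*sin(1.2374) + sqrt((6371.0000*0.9449489)^2 + 2*6371.0000*26450.17 + 26450.17^2)
d = 26734.6264 km

26734.6264 km


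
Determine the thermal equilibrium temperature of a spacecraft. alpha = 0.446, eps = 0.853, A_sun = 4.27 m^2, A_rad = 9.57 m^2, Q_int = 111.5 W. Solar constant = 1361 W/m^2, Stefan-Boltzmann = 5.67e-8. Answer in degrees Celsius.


Numerator = alpha*S*A_sun + Q_int = 0.446*1361*4.27 + 111.5 = 2703.4156 W
Denominator = eps*sigma*A_rad = 0.853*5.67e-8*9.57 = 4.6285401e-07 W/K^4
T^4 = 5.8407523e+09 K^4
T = 276.4504 K = 3.3004 C

3.3004 degrees Celsius


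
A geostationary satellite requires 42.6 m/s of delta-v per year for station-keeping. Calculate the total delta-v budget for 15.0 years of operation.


dV = rate * years = 42.6 * 15.0
dV = 639.0000 m/s

639.0000 m/s


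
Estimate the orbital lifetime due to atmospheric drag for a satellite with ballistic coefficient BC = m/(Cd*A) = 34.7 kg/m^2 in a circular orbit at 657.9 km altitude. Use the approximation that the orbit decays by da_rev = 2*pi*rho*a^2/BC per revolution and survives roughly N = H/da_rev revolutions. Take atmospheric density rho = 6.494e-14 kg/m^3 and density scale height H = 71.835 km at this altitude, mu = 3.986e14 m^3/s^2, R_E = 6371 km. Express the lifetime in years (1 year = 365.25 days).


a = R_E + alt = 7028.9000 km = 7.0289e+06 m
da_rev = 2*pi*rho*a^2/BC = 2*pi*6.494e-14*(7.0289e+06)^2/34.7 = 0.580948196 m per revolution
N = H/da_rev = 71835.0000 m / 0.580948196 m = 123651.3006 revolutions
P = 2*pi*sqrt(a^3/mu) = 5864.6523 s
lifetime = N*P = 123651.3006 * 5864.6523 = 7.2517188e+08 s = 8393.1931 days
years = 8393.1931 / 365.25 = 22.9793 years

22.9793 years


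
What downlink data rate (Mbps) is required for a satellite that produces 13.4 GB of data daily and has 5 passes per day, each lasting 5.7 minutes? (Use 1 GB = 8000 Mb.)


total contact time = 5 * 5.7 * 60 = 1710.0000 s
data = 13.4 GB = 107200.0000 Mb
rate = 107200.0000 / 1710.0000 = 62.6901 Mbps

62.6901 Mbps


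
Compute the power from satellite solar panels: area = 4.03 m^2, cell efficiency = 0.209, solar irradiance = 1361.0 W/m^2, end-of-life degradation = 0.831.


P = area * eta * S * degradation
P = 4.03 * 0.209 * 1361.0 * 0.831
P = 952.5998 W

952.5998 W


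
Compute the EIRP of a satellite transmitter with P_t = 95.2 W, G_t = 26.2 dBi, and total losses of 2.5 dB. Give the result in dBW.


Pt = 95.2 W = 19.7864 dBW
EIRP = Pt_dBW + Gt - losses = 19.7864 + 26.2 - 2.5 = 43.4864 dBW

43.4864 dBW


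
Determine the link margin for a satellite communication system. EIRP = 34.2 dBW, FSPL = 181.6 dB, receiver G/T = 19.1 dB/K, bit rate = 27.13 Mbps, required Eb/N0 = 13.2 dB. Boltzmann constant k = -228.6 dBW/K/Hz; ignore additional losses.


C/N0 = EIRP - FSPL + G/T - k = 34.2 - 181.6 + 19.1 - (-228.6)
C/N0 = 100.3000 dB-Hz
R_b = 27.13 Mbps = 2.713e+07 bps -> 10*log10(R_b) = 74.3345 dB-Hz
Eb/N0 = C/N0 - 10*log10(R_b) = 100.3000 - 74.3345 = 25.9655 dB
Margin = Eb/N0 - Eb/N0_req = 25.9655 - 13.2 = 12.7655 dB (link closes)

12.7655 dB


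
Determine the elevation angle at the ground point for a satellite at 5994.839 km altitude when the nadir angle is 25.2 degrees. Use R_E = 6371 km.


r = R_E + alt = 12365.8390 km
Law of sines in the satellite / Earth-center / ground-point triangle:
  sin(nadir)/R_E = sin(90 + el)/r  =>  cos(el) = (r/R_E)*sin(nadir)
cos(el) = (12365.8390 / 6371.0000) * sin(25.2 deg) = 0.8264194
el = arccos(0.8264194) = 34.2673 deg
(Earth-central angle = 90 - nadir - el = 30.5327 deg)

34.2673 degrees


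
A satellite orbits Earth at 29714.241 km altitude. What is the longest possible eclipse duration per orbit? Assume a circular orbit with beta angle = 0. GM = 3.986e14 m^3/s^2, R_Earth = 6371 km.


r = 36085.2410 km
T = 1136.9841 min
Eclipse fraction = arcsin(R_E/r)/pi = arcsin(6371.0000/36085.2410)/pi
= arcsin(0.1765542)/pi = 0.05649508
Eclipse duration = 0.05649508 * 1136.9841 = 64.2340 min

64.2340 minutes


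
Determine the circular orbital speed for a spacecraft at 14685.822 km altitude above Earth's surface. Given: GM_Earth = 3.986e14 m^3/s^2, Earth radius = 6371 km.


r = R_E + alt = 6371.0 + 14685.822 = 21056.8220 km = 2.1056822e+07 m
v = sqrt(mu/r) = sqrt(3.986e14 / 2.1056822e+07) = 4350.8312 m/s = 4.3508 km/s

4.3508 km/s


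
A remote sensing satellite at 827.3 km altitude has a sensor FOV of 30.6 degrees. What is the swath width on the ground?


FOV = 30.6 deg = 0.5340708 rad
swath = 2 * alt * tan(FOV/2) = 2 * 827.3 * tan(0.2670354)
swath = 2 * 827.3 * 0.273569
swath = 452.6473 km

452.6473 km


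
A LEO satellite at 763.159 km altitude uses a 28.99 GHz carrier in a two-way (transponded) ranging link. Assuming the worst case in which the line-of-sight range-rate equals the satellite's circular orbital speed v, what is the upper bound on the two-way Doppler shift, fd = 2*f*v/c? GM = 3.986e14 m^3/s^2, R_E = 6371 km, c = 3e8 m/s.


r = 7.134159e+06 m
v = sqrt(mu/r) = 7474.7600 m/s (worst-case radial velocity)
f = 28.99 GHz = 2.899e+10 Hz
fd = 2*f*v/c = 2*2.899e+10*7474.7600/3.0e+08
fd = 1.444622e+06 Hz

1.4446e+06 Hz


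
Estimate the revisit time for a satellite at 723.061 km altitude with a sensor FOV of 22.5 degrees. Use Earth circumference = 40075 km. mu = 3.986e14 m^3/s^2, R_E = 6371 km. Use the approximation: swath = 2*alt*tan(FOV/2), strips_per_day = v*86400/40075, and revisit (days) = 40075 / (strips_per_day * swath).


swath = 2*723.061*tan(0.1963495) = 287.6516 km
v = sqrt(mu/r) = 7495.8552 m/s = 7.4959 km/s
strips/day = v*86400/40075 = 7.4959*86400/40075 = 16.1607
coverage/day = strips * swath = 16.1607 * 287.6516 = 4648.6636 km
revisit = 40075 / 4648.6636 = 8.6208 days

8.6208 days


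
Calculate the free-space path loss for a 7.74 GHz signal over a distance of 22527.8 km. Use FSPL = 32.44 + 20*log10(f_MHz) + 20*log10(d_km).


f = 7.74 GHz = 7740.0000 MHz
d = 22527.8 km
FSPL = 32.44 + 20*log10(7740.0000) + 20*log10(22527.8)
FSPL = 32.44 + 77.7748 + 87.0544
FSPL = 197.2692 dB

197.2692 dB


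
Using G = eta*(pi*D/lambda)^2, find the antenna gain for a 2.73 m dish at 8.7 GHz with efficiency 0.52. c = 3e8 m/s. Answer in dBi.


lambda = c/f = 3e8 / 8.7e+09 = 0.03448276 m
G = eta*(pi*D/lambda)^2 = 0.52*(pi*2.73/0.03448276)^2
G = 32168.0236 (linear)
G = 10*log10(32168.0236) = 45.0742 dBi

45.0742 dBi


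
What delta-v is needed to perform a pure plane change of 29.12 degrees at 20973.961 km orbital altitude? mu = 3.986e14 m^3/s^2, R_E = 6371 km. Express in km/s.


r = 27344.9610 km = 2.7344961e+07 m
V = sqrt(mu/r) = 3817.9479 m/s
di = 29.12 deg = 0.5082399 rad
dV = 2*V*sin(di/2) = 2*3817.9479*sin(0.2541199)
dV = 1919.6161 m/s = 1.9196 km/s

1.9196 km/s


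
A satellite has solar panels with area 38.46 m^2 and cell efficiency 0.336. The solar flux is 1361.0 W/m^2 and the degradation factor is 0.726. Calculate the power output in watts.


P = area * eta * S * degradation
P = 38.46 * 0.336 * 1361.0 * 0.726
P = 12768.6006 W

12768.6006 W


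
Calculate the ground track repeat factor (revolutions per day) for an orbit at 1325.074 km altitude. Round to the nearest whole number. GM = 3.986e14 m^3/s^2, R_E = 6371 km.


r = 7.696074e+06 m
T = 2*pi*sqrt(r^3/mu) = 6719.1614 s = 111.9860 min
revs/day = 1440 / 111.9860 = 12.8587
Rounded: 13 revolutions per day

13 revolutions per day


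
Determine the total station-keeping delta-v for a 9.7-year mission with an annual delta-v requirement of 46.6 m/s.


dV = rate * years = 46.6 * 9.7
dV = 452.0200 m/s

452.0200 m/s


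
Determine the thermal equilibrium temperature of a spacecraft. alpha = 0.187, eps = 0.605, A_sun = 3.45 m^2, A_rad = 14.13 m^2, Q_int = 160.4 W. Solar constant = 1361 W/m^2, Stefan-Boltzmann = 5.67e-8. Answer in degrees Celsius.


Numerator = alpha*S*A_sun + Q_int = 0.187*1361*3.45 + 160.4 = 1038.4492 W
Denominator = eps*sigma*A_rad = 0.605*5.67e-8*14.13 = 4.8470846e-07 W/K^4
T^4 = 2.1424201e+09 K^4
T = 215.1425 K = -58.0075 C

-58.0075 degrees Celsius


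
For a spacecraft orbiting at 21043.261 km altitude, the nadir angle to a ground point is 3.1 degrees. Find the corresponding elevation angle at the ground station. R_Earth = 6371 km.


r = R_E + alt = 27414.2610 km
Law of sines in the satellite / Earth-center / ground-point triangle:
  sin(nadir)/R_E = sin(90 + el)/r  =>  cos(el) = (r/R_E)*sin(nadir)
cos(el) = (27414.2610 / 6371.0000) * sin(3.1 deg) = 0.2326998
el = arccos(0.2326998) = 76.5439 deg
(Earth-central angle = 90 - nadir - el = 10.3561 deg)

76.5439 degrees


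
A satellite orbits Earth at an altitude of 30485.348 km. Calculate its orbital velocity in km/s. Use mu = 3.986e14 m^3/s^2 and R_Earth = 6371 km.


r = R_E + alt = 6371.0 + 30485.348 = 36856.3480 km = 3.6856348e+07 m
v = sqrt(mu/r) = sqrt(3.986e14 / 3.6856348e+07) = 3288.6109 m/s = 3.2886 km/s

3.2886 km/s


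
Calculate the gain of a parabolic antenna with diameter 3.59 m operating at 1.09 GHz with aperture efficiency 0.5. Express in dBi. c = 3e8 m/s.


lambda = c/f = 3e8 / 1.09e+09 = 0.2752294 m
G = eta*(pi*D/lambda)^2 = 0.5*(pi*3.59/0.2752294)^2
G = 839.5936 (linear)
G = 10*log10(839.5936) = 29.2407 dBi

29.2407 dBi


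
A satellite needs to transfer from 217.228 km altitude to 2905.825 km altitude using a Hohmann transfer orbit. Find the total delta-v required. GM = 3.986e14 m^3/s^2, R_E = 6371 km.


r1 = 6588.2280 km = 6.588228e+06 m
r2 = 9276.8250 km = 9.276825e+06 m
dv1 = sqrt(mu/r1)*(sqrt(2*r2/(r1+r2)) - 1) = 633.2994 m/s
dv2 = sqrt(mu/r2)*(1 - sqrt(2*r1/(r1+r2))) = 581.1873 m/s
total dv = |dv1| + |dv2| = 633.2994 + 581.1873 = 1214.4866 m/s = 1.2145 km/s

1.2145 km/s


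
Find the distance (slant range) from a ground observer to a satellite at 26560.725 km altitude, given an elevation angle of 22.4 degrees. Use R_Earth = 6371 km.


h = 26560.725 km, el = 22.4 deg
d = -R_E*sin(el) + sqrt((R_E*sin(el))^2 + 2*R_E*h + h^2)
d = -6371.0000*sin(0.3909538) + sqrt((6371.0000*0.3810704)^2 + 2*6371.0000*26560.725 + 26560.725^2)
d = 29972.8654 km

29972.8654 km


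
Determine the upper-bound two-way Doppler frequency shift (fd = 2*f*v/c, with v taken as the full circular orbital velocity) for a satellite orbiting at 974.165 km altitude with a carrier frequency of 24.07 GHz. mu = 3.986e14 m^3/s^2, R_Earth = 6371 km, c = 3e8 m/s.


r = 7.345165e+06 m
v = sqrt(mu/r) = 7366.6132 m/s (worst-case radial velocity)
f = 24.07 GHz = 2.407e+10 Hz
fd = 2*f*v/c = 2*2.407e+10*7366.6132/3.0e+08
fd = 1.1820959e+06 Hz

1.1821e+06 Hz


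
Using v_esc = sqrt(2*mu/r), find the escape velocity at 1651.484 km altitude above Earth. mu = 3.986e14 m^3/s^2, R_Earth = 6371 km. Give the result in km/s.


r = 6371.0 + 1651.484 = 8022.4840 km = 8.022484e+06 m
v_esc = sqrt(2*mu/r) = sqrt(2*3.986e14 / 8.022484e+06)
v_esc = 9968.4863 m/s = 9.9685 km/s

9.9685 km/s


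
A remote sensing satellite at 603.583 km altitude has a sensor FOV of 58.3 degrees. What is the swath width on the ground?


FOV = 58.3 deg = 1.0175 rad
swath = 2 * alt * tan(FOV/2) = 2 * 603.583 * tan(0.5087635)
swath = 2 * 603.583 * 0.5577364
swath = 673.2805 km

673.2805 km


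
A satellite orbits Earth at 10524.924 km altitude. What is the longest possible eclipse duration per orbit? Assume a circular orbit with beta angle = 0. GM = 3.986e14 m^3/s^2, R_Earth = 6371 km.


r = 16895.9240 km
T = 364.2780 min
Eclipse fraction = arcsin(R_E/r)/pi = arcsin(6371.0000/16895.9240)/pi
= arcsin(0.3770732)/pi = 0.1230695
Eclipse duration = 0.1230695 * 364.2780 = 44.8315 min

44.8315 minutes


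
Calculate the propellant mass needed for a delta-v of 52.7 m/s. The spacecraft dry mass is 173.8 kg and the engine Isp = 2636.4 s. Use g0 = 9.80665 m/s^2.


ve = Isp * g0 = 2636.4 * 9.80665 = 25854.252060 m/s
mass ratio = exp(dv/ve) = exp(52.7/25854.252060) = 1.00204043
m_prop = m_dry * (mr - 1) = 173.8 * (1.00204043 - 1)
m_prop = 0.3546264 kg

0.3546 kg


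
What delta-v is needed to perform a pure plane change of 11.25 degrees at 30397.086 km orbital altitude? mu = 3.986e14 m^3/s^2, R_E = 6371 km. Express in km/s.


r = 36768.0860 km = 3.6768086e+07 m
V = sqrt(mu/r) = 3292.5557 m/s
di = 11.25 deg = 0.1963495 rad
dV = 2*V*sin(di/2) = 2*3292.5557*sin(0.09817477)
dV = 645.4538 m/s = 0.6454538 km/s

0.6455 km/s


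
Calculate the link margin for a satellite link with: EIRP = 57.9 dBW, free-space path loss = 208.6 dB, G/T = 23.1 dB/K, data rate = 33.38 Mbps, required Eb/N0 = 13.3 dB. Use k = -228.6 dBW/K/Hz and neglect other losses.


C/N0 = EIRP - FSPL + G/T - k = 57.9 - 208.6 + 23.1 - (-228.6)
C/N0 = 101.0000 dB-Hz
R_b = 33.38 Mbps = 3.338e+07 bps -> 10*log10(R_b) = 75.2349 dB-Hz
Eb/N0 = C/N0 - 10*log10(R_b) = 101.0000 - 75.2349 = 25.7651 dB
Margin = Eb/N0 - Eb/N0_req = 25.7651 - 13.3 = 12.4651 dB (link closes)

12.4651 dB


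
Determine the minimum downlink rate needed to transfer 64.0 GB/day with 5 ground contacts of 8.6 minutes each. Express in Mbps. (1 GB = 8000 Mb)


total contact time = 5 * 8.6 * 60 = 2580.0000 s
data = 64.0 GB = 512000.0000 Mb
rate = 512000.0000 / 2580.0000 = 198.4496 Mbps

198.4496 Mbps


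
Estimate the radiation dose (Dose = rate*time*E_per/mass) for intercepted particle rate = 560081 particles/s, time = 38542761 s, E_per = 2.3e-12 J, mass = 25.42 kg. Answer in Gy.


Total energy deposited = rate * time * E_per
  = 560081 * 38542761 * 2.3e-12 = 49.6503 J
Dose = E_total / mass = 49.6503 / 25.42
Dose = 1.9532 Gy

1.9532 Gy


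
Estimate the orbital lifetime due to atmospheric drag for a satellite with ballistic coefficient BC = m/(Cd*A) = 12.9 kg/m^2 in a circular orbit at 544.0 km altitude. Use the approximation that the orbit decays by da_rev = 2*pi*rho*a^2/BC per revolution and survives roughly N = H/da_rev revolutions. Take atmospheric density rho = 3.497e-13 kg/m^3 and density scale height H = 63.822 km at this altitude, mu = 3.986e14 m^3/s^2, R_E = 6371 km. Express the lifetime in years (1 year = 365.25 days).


a = R_E + alt = 6915.0000 km = 6.915e+06 m
da_rev = 2*pi*rho*a^2/BC = 2*pi*3.497e-13*(6.915e+06)^2/12.9 = 8.144607 m per revolution
N = H/da_rev = 63822.0000 m / 8.144607 m = 7836.1051 revolutions
P = 2*pi*sqrt(a^3/mu) = 5722.6805 s
lifetime = N*P = 7836.1051 * 5722.6805 = 4.4843525e+07 s = 519.0223 days
years = 519.0223 / 365.25 = 1.4210 years

1.4210 years


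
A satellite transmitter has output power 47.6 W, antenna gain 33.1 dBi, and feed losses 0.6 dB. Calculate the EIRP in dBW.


Pt = 47.6 W = 16.7761 dBW
EIRP = Pt_dBW + Gt - losses = 16.7761 + 33.1 - 0.6 = 49.2761 dBW

49.2761 dBW


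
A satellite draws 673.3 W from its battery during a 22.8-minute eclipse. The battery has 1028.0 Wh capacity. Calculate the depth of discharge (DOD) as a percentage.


E_used = P * t / 60 = 673.3 * 22.8 / 60 = 255.8540 Wh
DOD = E_used / E_total * 100 = 255.8540 / 1028.0 * 100
DOD = 24.8885 %

24.8885 %


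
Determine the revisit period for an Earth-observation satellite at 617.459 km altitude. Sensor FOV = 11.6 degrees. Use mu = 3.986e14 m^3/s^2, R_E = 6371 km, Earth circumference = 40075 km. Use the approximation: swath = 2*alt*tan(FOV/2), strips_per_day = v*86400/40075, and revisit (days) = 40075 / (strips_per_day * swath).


swath = 2*617.459*tan(0.1012291) = 125.4384 km
v = sqrt(mu/r) = 7552.2775 m/s = 7.5523 km/s
strips/day = v*86400/40075 = 7.5523*86400/40075 = 16.2824
coverage/day = strips * swath = 16.2824 * 125.4384 = 2042.4369 km
revisit = 40075 / 2042.4369 = 19.6212 days

19.6212 days


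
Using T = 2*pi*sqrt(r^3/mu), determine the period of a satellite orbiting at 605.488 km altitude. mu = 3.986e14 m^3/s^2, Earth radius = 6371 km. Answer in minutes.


r = 6976.4880 km = 6.976488e+06 m
T = 2*pi*sqrt(r^3/mu) = 2*pi*sqrt(3.3955533e+20 / 3.986e14)
T = 5799.1788 s = 96.6530 min

96.6530 minutes


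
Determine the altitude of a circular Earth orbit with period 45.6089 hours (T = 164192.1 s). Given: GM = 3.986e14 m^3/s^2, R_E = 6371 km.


T = 164192.1 s
r = (mu*T^2/(4*pi^2))^(1/3) = (3.986e14 * 164192.1^2 / (4*pi^2))^(1/3)
r = 6.4807812e+07 m = 64807.8117 km
alt = r - R_E = 64807.8117 - 6371 = 58436.8117 km

58436.8117 km


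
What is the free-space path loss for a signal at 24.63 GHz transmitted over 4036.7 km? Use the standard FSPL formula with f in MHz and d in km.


f = 24.63 GHz = 24630.0000 MHz
d = 4036.7 km
FSPL = 32.44 + 20*log10(24630.0000) + 20*log10(4036.7)
FSPL = 32.44 + 87.8293 + 72.1205
FSPL = 192.3898 dB

192.3898 dB


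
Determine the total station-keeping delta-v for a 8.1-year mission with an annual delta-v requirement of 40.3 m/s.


dV = rate * years = 40.3 * 8.1
dV = 326.4300 m/s

326.4300 m/s


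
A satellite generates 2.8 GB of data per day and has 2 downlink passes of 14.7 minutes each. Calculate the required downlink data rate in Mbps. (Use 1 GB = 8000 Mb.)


total contact time = 2 * 14.7 * 60 = 1764.0000 s
data = 2.8 GB = 22400.0000 Mb
rate = 22400.0000 / 1764.0000 = 12.6984 Mbps

12.6984 Mbps


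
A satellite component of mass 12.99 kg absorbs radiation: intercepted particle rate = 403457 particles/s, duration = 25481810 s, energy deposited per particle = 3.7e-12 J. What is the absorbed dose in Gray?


Total energy deposited = rate * time * E_per
  = 403457 * 25481810 * 3.7e-12 = 38.0390 J
Dose = E_total / mass = 38.0390 / 12.99
Dose = 2.9283 Gy

2.9283 Gy


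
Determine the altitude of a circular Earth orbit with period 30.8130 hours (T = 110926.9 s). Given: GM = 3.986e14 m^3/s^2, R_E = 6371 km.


T = 110926.9 s
r = (mu*T^2/(4*pi^2))^(1/3) = (3.986e14 * 110926.9^2 / (4*pi^2))^(1/3)
r = 4.9898073e+07 m = 49898.0725 km
alt = r - R_E = 49898.0725 - 6371 = 43527.0725 km

43527.0725 km


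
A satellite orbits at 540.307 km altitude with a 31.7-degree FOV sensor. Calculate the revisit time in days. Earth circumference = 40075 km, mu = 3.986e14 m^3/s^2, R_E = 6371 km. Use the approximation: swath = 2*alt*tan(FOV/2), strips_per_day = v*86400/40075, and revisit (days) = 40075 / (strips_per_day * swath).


swath = 2*540.307*tan(0.2766347) = 306.8017 km
v = sqrt(mu/r) = 7594.3141 m/s = 7.5943 km/s
strips/day = v*86400/40075 = 7.5943*86400/40075 = 16.3730
coverage/day = strips * swath = 16.3730 * 306.8017 = 5023.2703 km
revisit = 40075 / 5023.2703 = 7.9779 days

7.9779 days


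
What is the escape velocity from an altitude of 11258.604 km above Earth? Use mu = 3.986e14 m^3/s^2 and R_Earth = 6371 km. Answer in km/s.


r = 6371.0 + 11258.604 = 17629.6040 km = 1.7629604e+07 m
v_esc = sqrt(2*mu/r) = sqrt(2*3.986e14 / 1.7629604e+07)
v_esc = 6724.5367 m/s = 6.7245 km/s

6.7245 km/s


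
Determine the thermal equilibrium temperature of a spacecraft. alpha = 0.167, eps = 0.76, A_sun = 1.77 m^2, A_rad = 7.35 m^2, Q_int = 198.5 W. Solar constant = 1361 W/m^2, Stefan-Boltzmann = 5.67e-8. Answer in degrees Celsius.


Numerator = alpha*S*A_sun + Q_int = 0.167*1361*1.77 + 198.5 = 600.7980 W
Denominator = eps*sigma*A_rad = 0.76*5.67e-8*7.35 = 3.167262e-07 W/K^4
T^4 = 1.8969002e+09 K^4
T = 208.6946 K = -64.4554 C

-64.4554 degrees Celsius


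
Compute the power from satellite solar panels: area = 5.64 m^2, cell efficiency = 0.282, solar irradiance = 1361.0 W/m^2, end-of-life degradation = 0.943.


P = area * eta * S * degradation
P = 5.64 * 0.282 * 1361.0 * 0.943
P = 2041.2586 W

2041.2586 W
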